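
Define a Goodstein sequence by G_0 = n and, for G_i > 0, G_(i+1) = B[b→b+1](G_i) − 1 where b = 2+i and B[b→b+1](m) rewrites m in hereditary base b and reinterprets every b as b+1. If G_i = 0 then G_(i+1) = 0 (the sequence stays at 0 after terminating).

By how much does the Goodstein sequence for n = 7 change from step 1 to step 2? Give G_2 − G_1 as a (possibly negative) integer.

G_0 = 7. HB_2(7) = 2^2 + 2 + 1. Bump = 31. G_1 = 30.
G_1 = 30. HB_3(30) = 3^3 + 3. Bump = 260. G_2 = 259.

229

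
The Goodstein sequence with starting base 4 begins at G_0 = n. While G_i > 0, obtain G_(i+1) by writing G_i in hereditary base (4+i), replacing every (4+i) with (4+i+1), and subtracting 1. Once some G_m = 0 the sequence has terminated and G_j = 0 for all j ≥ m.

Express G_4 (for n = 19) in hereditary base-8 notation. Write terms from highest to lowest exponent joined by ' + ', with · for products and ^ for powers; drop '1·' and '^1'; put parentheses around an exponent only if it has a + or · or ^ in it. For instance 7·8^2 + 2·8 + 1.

7·8 + 7

base 4: 19 = 4^2 + 3; at 5: 5^2 + 3 = 28; next = 27
base 5: 27 = 5^2 + 2; at 6: 6^2 + 2 = 38; next = 37
base 6: 37 = 6^2 + 1; at 7: 7^2 + 1 = 50; next = 49
base 7: 49 = 7^2; at 8: 8^2 = 64; next = 63
base 8: 63 = 7·8 + 7; at 9: 7·9 + 7 = 70; next = 69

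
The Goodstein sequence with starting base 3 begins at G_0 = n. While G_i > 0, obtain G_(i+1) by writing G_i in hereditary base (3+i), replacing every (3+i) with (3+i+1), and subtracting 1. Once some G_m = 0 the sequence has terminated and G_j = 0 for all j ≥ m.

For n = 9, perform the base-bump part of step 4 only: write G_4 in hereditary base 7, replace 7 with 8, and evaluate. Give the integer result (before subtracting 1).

G_0=9  [base 3] 3^2  →[3↦4]→  4^2 = 16  −1 ⇒ G_1=15
G_1=15  [base 4] 3·4 + 3  →[4↦5]→  3·5 + 3 = 18  −1 ⇒ G_2=17
G_2=17  [base 5] 3·5 + 2  →[5↦6]→  3·6 + 2 = 20  −1 ⇒ G_3=19
G_3=19  [base 6] 3·6 + 1  →[6↦7]→  3·7 + 1 = 22  −1 ⇒ G_4=21
G_4=21  [base 7] 3·7  →[7↦8]→  3·8 = 24  −1 ⇒ G_5=23

24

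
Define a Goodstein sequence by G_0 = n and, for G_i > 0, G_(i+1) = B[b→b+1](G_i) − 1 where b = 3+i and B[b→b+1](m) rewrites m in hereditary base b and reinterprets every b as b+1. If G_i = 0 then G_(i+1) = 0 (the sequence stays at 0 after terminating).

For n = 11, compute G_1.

17

11 —HB3→ 3^2 + 2 —bump→ 4^2 + 2 = 18 —(−1)→ 17
17 —HB4→ 4^2 + 1 —bump→ 5^2 + 1 = 26 —(−1)→ 25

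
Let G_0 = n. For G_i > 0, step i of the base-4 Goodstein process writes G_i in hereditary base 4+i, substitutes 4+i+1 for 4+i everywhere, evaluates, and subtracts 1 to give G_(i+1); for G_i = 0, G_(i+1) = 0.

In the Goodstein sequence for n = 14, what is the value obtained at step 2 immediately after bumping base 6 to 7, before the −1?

step 0: 14 = 3·4 + 2; sub 5 for 4: 3·5 + 2; = 17; G_1 = 17−1 = 16
step 1: 16 = 3·5 + 1; sub 6 for 5: 3·6 + 1; = 19; G_2 = 19−1 = 18
step 2: 18 = 3·6; sub 7 for 6: 3·7; = 21; G_3 = 21−1 = 20

21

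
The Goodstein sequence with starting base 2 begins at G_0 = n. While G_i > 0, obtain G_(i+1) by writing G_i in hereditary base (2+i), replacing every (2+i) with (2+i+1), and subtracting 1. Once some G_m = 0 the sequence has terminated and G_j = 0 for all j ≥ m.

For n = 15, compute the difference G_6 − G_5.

i=0: 15 = 2^(2 + 1) + 2^2 + 2 + 1 (b=2); 2→3: 3^(3 + 1) + 3^3 + 3 + 1 = 112; 112−1 = 111
i=1: 111 = 3^(3 + 1) + 3^3 + 3 (b=3); 3→4: 4^(4 + 1) + 4^4 + 4 = 1284; 1284−1 = 1283
i=2: 1283 = 4^(4 + 1) + 4^4 + 3 (b=4); 4→5: 5^(5 + 1) + 5^5 + 3 = 18753; 18753−1 = 18752
i=3: 18752 = 5^(5 + 1) + 5^5 + 2 (b=5); 5→6: 6^(6 + 1) + 6^6 + 2 = 326594; 326594−1 = 326593
i=4: 326593 = 6^(6 + 1) + 6^6 + 1 (b=6); 6→7: 7^(7 + 1) + 7^7 + 1 = 6588345; 6588345−1 = 6588344
i=5: 6588344 = 7^(7 + 1) + 7^7 (b=7); 7→8: 8^(8 + 1) + 8^8 = 150994944; 150994944−1 = 150994943

144406599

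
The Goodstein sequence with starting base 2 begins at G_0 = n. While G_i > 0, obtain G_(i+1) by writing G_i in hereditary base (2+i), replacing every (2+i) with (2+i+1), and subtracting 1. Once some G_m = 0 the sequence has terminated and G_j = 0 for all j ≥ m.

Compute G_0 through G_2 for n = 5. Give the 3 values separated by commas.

5, 27, 255

[0] 5 ≡ 2^2 + 1 (base 2). Lift 3: 28. −1: 27.
[1] 27 ≡ 3^3 (base 3). Lift 4: 256. −1: 255.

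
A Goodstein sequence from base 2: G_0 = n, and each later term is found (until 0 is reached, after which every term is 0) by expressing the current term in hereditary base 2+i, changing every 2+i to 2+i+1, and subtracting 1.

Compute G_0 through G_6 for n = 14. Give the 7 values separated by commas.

14, 110, 1281, 18750, 326591, 5862840, 134404971

base 2: 14 = 2^(2 + 1) + 2^2 + 2; at 3: 3^(3 + 1) + 3^3 + 3 = 111; next = 110
base 3: 110 = 3^(3 + 1) + 3^3 + 2; at 4: 4^(4 + 1) + 4^4 + 2 = 1282; next = 1281
base 4: 1281 = 4^(4 + 1) + 4^4 + 1; at 5: 5^(5 + 1) + 5^5 + 1 = 18751; next = 18750
base 5: 18750 = 5^(5 + 1) + 5^5; at 6: 6^(6 + 1) + 6^6 = 326592; next = 326591
base 6: 326591 = 6^(6 + 1) + 5·6^5 + 5·6^4 + 5·6^3 + 5·6^2 + 5·6 + 5; at 7: 7^(7 + 1) + 5·7^5 + 5·7^4 + 5·7^3 + 5·7^2 + 5·7 + 5 = 5862841; next = 5862840
base 7: 5862840 = 7^(7 + 1) + 5·7^5 + 5·7^4 + 5·7^3 + 5·7^2 + 5·7 + 4; at 8: 8^(8 + 1) + 5·8^5 + 5·8^4 + 5·8^3 + 5·8^2 + 5·8 + 4 = 134404972; next = 134404971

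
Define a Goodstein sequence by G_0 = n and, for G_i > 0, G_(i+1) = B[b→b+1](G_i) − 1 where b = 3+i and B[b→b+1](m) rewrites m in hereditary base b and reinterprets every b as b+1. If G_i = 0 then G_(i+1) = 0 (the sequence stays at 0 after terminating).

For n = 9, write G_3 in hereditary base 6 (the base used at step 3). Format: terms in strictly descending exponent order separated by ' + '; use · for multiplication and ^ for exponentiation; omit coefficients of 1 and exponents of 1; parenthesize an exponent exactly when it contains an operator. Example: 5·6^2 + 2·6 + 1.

3·6 + 1

[0] 9 ≡ 3^2 (base 3). Lift 4: 16. −1: 15.
[1] 15 ≡ 3·4 + 3 (base 4). Lift 5: 18. −1: 17.
[2] 17 ≡ 3·5 + 2 (base 5). Lift 6: 20. −1: 19.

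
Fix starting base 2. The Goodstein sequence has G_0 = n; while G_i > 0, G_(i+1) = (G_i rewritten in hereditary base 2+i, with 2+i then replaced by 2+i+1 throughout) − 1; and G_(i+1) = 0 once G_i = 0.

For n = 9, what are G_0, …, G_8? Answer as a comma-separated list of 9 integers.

9, 81, 1023, 9842, 140743, 2471826, 50333399, 1162263921, 30000003325

[0] 9 ≡ 2^(2 + 1) + 1 (base 2). Lift 3: 82. −1: 81.
[1] 81 ≡ 3^(3 + 1) (base 3). Lift 4: 1024. −1: 1023.
[2] 1023 ≡ 3·4^4 + 3·4^3 + 3·4^2 + 3·4 + 3 (base 4). Lift 5: 9843. −1: 9842.
[3] 9842 ≡ 3·5^5 + 3·5^3 + 3·5^2 + 3·5 + 2 (base 5). Lift 6: 140744. −1: 140743.
[4] 140743 ≡ 3·6^6 + 3·6^3 + 3·6^2 + 3·6 + 1 (base 6). Lift 7: 2471827. −1: 2471826.
[5] 2471826 ≡ 3·7^7 + 3·7^3 + 3·7^2 + 3·7 (base 7). Lift 8: 50333400. −1: 50333399.
[6] 50333399 ≡ 3·8^8 + 3·8^3 + 3·8^2 + 2·8 + 7 (base 8). Lift 9: 1162263922. −1: 1162263921.
[7] 1162263921 ≡ 3·9^9 + 3·9^3 + 3·9^2 + 2·9 + 6 (base 9). Lift 10: 30000003326. −1: 30000003325.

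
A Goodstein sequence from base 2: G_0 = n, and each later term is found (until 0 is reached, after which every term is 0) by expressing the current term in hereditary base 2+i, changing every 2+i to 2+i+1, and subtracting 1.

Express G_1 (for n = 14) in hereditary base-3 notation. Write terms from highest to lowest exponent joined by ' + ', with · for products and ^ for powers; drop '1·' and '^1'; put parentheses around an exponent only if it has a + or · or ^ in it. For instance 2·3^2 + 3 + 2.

step 0: 14 = 2^(2 + 1) + 2^2 + 2; sub 3 for 2: 3^(3 + 1) + 3^3 + 3; = 111; G_1 = 111−1 = 110
step 1: 110 = 3^(3 + 1) + 3^3 + 2; sub 4 for 3: 4^(4 + 1) + 4^4 + 2; = 1282; G_2 = 1282−1 = 1281

3^(3 + 1) + 3^3 + 2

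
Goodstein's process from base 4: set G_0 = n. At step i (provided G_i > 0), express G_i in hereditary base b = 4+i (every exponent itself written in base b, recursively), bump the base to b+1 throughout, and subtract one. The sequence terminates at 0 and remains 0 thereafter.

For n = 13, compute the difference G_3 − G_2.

1

i=0: 13 = 3·4 + 1 (b=4); 4→5: 3·5 + 1 = 16; 16−1 = 15
i=1: 15 = 3·5 (b=5); 5→6: 3·6 = 18; 18−1 = 17
i=2: 17 = 2·6 + 5 (b=6); 6→7: 2·7 + 5 = 19; 19−1 = 18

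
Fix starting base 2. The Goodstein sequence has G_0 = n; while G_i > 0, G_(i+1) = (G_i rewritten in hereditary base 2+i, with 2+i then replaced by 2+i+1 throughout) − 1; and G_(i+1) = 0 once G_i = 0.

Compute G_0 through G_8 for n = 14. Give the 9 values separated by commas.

14, 110, 1281, 18750, 326591, 5862840, 134404971, 3487116548, 100000555551

14 —HB2→ 2^(2 + 1) + 2^2 + 2 —bump→ 3^(3 + 1) + 3^3 + 3 = 111 —(−1)→ 110
110 —HB3→ 3^(3 + 1) + 3^3 + 2 —bump→ 4^(4 + 1) + 4^4 + 2 = 1282 —(−1)→ 1281
1281 —HB4→ 4^(4 + 1) + 4^4 + 1 —bump→ 5^(5 + 1) + 5^5 + 1 = 18751 —(−1)→ 18750
18750 —HB5→ 5^(5 + 1) + 5^5 —bump→ 6^(6 + 1) + 6^6 = 326592 —(−1)→ 326591
326591 —HB6→ 6^(6 + 1) + 5·6^5 + 5·6^4 + 5·6^3 + 5·6^2 + 5·6 + 5 —bump→ 7^(7 + 1) + 5·7^5 + 5·7^4 + 5·7^3 + 5·7^2 + 5·7 + 5 = 5862841 —(−1)→ 5862840
5862840 —HB7→ 7^(7 + 1) + 5·7^5 + 5·7^4 + 5·7^3 + 5·7^2 + 5·7 + 4 —bump→ 8^(8 + 1) + 5·8^5 + 5·8^4 + 5·8^3 + 5·8^2 + 5·8 + 4 = 134404972 —(−1)→ 134404971
134404971 —HB8→ 8^(8 + 1) + 5·8^5 + 5·8^4 + 5·8^3 + 5·8^2 + 5·8 + 3 —bump→ 9^(9 + 1) + 5·9^5 + 5·9^4 + 5·9^3 + 5·9^2 + 5·9 + 3 = 3487116549 —(−1)→ 3487116548
3487116548 —HB9→ 9^(9 + 1) + 5·9^5 + 5·9^4 + 5·9^3 + 5·9^2 + 5·9 + 2 —bump→ 10^(10 + 1) + 5·10^5 + 5·10^4 + 5·10^3 + 5·10^2 + 5·10 + 2 = 100000555552 —(−1)→ 100000555551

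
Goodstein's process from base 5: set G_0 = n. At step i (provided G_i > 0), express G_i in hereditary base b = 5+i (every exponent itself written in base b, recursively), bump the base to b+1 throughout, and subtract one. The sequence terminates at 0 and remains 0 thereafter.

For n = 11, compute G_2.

11 —HB5→ 2·5 + 1 —bump→ 2·6 + 1 = 13 —(−1)→ 12
12 —HB6→ 2·6 —bump→ 2·7 = 14 —(−1)→ 13

13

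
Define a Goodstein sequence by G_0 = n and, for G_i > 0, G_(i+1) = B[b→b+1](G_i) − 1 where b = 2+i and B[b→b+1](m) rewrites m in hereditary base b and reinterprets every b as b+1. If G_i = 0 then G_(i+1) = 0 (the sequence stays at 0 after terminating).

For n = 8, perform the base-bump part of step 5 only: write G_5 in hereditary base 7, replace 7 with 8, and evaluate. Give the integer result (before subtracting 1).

(0) 8|_2 = 2^(2 + 1) ↦ 3^(3 + 1)|_3 = 81 ⇒ 80
(1) 80|_3 = 2·3^3 + 2·3^2 + 2·3 + 2 ↦ 2·4^4 + 2·4^2 + 2·4 + 2|_4 = 554 ⇒ 553
(2) 553|_4 = 2·4^4 + 2·4^2 + 2·4 + 1 ↦ 2·5^5 + 2·5^2 + 2·5 + 1|_5 = 6311 ⇒ 6310
(3) 6310|_5 = 2·5^5 + 2·5^2 + 2·5 ↦ 2·6^6 + 2·6^2 + 2·6|_6 = 93396 ⇒ 93395
(4) 93395|_6 = 2·6^6 + 2·6^2 + 6 + 5 ↦ 2·7^7 + 2·7^2 + 7 + 5|_7 = 1647196 ⇒ 1647195
(5) 1647195|_7 = 2·7^7 + 2·7^2 + 7 + 4 ↦ 2·8^8 + 2·8^2 + 8 + 4|_8 = 33554572 ⇒ 33554571

33554572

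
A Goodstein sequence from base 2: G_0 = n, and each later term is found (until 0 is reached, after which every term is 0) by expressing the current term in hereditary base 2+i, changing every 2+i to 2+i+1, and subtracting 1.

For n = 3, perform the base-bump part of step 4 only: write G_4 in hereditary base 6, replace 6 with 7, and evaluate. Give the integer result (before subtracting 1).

3 —HB2→ 2 + 1 —bump→ 3 + 1 = 4 —(−1)→ 3
3 —HB3→ 3 —bump→ 4 = 4 —(−1)→ 3
3 —HB4→ 3 —bump→ 3 = 3 —(−1)→ 2
2 —HB5→ 2 —bump→ 2 = 2 —(−1)→ 1
1 —HB6→ 1 —bump→ 1 = 1 —(−1)→ 0

1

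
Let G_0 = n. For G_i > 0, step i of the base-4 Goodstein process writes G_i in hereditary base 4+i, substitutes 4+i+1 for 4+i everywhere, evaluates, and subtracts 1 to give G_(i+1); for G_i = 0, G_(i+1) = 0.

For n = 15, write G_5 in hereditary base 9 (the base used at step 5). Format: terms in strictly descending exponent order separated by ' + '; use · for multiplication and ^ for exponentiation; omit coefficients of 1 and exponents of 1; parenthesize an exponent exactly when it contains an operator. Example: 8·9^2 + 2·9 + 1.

step 0: 15 = 3·4 + 3; sub 5 for 4: 3·5 + 3; = 18; G_1 = 18−1 = 17
step 1: 17 = 3·5 + 2; sub 6 for 5: 3·6 + 2; = 20; G_2 = 20−1 = 19
step 2: 19 = 3·6 + 1; sub 7 for 6: 3·7 + 1; = 22; G_3 = 22−1 = 21
step 3: 21 = 3·7; sub 8 for 7: 3·8; = 24; G_4 = 24−1 = 23
step 4: 23 = 2·8 + 7; sub 9 for 8: 2·9 + 7; = 25; G_5 = 25−1 = 24

2·9 + 6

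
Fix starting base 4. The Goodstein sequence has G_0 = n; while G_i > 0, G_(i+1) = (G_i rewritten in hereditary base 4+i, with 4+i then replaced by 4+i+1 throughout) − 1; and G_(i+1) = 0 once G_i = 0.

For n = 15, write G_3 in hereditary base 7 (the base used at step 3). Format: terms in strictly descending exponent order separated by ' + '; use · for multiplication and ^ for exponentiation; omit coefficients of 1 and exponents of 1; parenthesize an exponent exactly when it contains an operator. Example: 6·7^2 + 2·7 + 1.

i=0: 15 = 3·4 + 3 (b=4); 4→5: 3·5 + 3 = 18; 18−1 = 17
i=1: 17 = 3·5 + 2 (b=5); 5→6: 3·6 + 2 = 20; 20−1 = 19
i=2: 19 = 3·6 + 1 (b=6); 6→7: 3·7 + 1 = 22; 22−1 = 21

3·7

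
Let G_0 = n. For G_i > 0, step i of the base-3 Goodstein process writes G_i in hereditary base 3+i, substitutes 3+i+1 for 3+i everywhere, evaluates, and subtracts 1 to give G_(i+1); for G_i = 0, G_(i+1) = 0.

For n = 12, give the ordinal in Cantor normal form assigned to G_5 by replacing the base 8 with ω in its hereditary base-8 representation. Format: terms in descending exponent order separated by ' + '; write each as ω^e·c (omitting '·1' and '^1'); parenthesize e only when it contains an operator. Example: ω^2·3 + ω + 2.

ω·7 + 7

step 0: 12 = 3^2 + 3; sub 4 for 3: 4^2 + 4; = 20; G_1 = 20−1 = 19
step 1: 19 = 4^2 + 3; sub 5 for 4: 5^2 + 3; = 28; G_2 = 28−1 = 27
step 2: 27 = 5^2 + 2; sub 6 for 5: 6^2 + 2; = 38; G_3 = 38−1 = 37
step 3: 37 = 6^2 + 1; sub 7 for 6: 7^2 + 1; = 50; G_4 = 50−1 = 49
step 4: 49 = 7^2; sub 8 for 7: 8^2; = 64; G_5 = 64−1 = 63
step 5: 63 = 7·8 + 7; sub 9 for 8: 7·9 + 7; = 70; G_6 = 70−1 = 69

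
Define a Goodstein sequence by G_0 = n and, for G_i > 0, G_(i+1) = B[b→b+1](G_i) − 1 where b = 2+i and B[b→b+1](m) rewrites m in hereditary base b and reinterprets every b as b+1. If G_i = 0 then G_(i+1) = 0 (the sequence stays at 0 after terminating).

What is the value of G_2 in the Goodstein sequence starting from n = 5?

(0) 5|_2 = 2^2 + 1 ↦ 3^3 + 1|_3 = 28 ⇒ 27
(1) 27|_3 = 3^3 ↦ 4^4|_4 = 256 ⇒ 255

255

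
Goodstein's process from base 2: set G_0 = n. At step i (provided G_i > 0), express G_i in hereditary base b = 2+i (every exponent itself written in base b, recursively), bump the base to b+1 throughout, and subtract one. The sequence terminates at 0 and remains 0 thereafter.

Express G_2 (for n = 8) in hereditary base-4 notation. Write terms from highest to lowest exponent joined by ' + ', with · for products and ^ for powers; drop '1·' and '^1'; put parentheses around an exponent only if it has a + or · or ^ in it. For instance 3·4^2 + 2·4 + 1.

(0) 8|_2 = 2^(2 + 1) ↦ 3^(3 + 1)|_3 = 81 ⇒ 80
(1) 80|_3 = 2·3^3 + 2·3^2 + 2·3 + 2 ↦ 2·4^4 + 2·4^2 + 2·4 + 2|_4 = 554 ⇒ 553
(2) 553|_4 = 2·4^4 + 2·4^2 + 2·4 + 1 ↦ 2·5^5 + 2·5^2 + 2·5 + 1|_5 = 6311 ⇒ 6310

2·4^4 + 2·4^2 + 2·4 + 1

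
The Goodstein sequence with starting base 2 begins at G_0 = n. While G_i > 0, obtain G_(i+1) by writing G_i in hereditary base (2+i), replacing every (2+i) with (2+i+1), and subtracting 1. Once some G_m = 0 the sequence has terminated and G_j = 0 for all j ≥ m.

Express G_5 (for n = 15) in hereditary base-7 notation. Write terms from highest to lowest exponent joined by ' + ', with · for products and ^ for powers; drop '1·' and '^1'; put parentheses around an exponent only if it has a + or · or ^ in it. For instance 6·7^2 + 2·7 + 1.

G_0 = 15. HB_2(15) = 2^(2 + 1) + 2^2 + 2 + 1. Bump = 112. G_1 = 111.
G_1 = 111. HB_3(111) = 3^(3 + 1) + 3^3 + 3. Bump = 1284. G_2 = 1283.
G_2 = 1283. HB_4(1283) = 4^(4 + 1) + 4^4 + 3. Bump = 18753. G_3 = 18752.
G_3 = 18752. HB_5(18752) = 5^(5 + 1) + 5^5 + 2. Bump = 326594. G_4 = 326593.
G_4 = 326593. HB_6(326593) = 6^(6 + 1) + 6^6 + 1. Bump = 6588345. G_5 = 6588344.
G_5 = 6588344. HB_7(6588344) = 7^(7 + 1) + 7^7. Bump = 150994944. G_6 = 150994943.

7^(7 + 1) + 7^7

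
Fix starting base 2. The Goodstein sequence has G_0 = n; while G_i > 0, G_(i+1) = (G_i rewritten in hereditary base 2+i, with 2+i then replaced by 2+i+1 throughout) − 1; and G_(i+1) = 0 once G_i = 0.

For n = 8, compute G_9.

base 2: 8 = 2^(2 + 1); at 3: 3^(3 + 1) = 81; next = 80
base 3: 80 = 2·3^3 + 2·3^2 + 2·3 + 2; at 4: 2·4^4 + 2·4^2 + 2·4 + 2 = 554; next = 553
base 4: 553 = 2·4^4 + 2·4^2 + 2·4 + 1; at 5: 2·5^5 + 2·5^2 + 2·5 + 1 = 6311; next = 6310
base 5: 6310 = 2·5^5 + 2·5^2 + 2·5; at 6: 2·6^6 + 2·6^2 + 2·6 = 93396; next = 93395
base 6: 93395 = 2·6^6 + 2·6^2 + 6 + 5; at 7: 2·7^7 + 2·7^2 + 7 + 5 = 1647196; next = 1647195
base 7: 1647195 = 2·7^7 + 2·7^2 + 7 + 4; at 8: 2·8^8 + 2·8^2 + 8 + 4 = 33554572; next = 33554571
base 8: 33554571 = 2·8^8 + 2·8^2 + 8 + 3; at 9: 2·9^9 + 2·9^2 + 9 + 3 = 774841152; next = 774841151
base 9: 774841151 = 2·9^9 + 2·9^2 + 9 + 2; at 10: 2·10^10 + 2·10^2 + 10 + 2 = 20000000212; next = 20000000211
base 10: 20000000211 = 2·10^10 + 2·10^2 + 10 + 1; at 11: 2·11^11 + 2·11^2 + 11 + 1 = 570623341476; next = 570623341475

570623341475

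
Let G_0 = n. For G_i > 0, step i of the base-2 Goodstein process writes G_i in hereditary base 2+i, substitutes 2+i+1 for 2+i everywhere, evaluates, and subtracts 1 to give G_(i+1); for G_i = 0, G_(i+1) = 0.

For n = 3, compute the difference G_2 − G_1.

step 0: 3 = 2 + 1; sub 3 for 2: 3 + 1; = 4; G_1 = 4−1 = 3
step 1: 3 = 3; sub 4 for 3: 4; = 4; G_2 = 4−1 = 3

0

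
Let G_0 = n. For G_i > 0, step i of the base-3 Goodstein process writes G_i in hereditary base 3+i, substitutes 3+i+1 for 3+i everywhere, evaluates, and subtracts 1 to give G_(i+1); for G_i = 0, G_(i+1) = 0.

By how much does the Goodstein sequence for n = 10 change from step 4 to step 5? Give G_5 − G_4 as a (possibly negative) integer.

3

10 —HB3→ 3^2 + 1 —bump→ 4^2 + 1 = 17 —(−1)→ 16
16 —HB4→ 4^2 —bump→ 5^2 = 25 —(−1)→ 24
24 —HB5→ 4·5 + 4 —bump→ 4·6 + 4 = 28 —(−1)→ 27
27 —HB6→ 4·6 + 3 —bump→ 4·7 + 3 = 31 —(−1)→ 30
30 —HB7→ 4·7 + 2 —bump→ 4·8 + 2 = 34 —(−1)→ 33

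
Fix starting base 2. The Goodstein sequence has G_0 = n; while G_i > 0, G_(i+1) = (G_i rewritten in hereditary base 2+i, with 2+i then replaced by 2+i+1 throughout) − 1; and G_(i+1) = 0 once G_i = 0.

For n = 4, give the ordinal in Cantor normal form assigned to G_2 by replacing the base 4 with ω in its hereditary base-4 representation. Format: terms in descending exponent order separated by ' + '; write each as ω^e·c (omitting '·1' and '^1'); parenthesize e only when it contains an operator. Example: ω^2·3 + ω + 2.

G_0 = 4. HB_2(4) = 2^2. Bump = 27. G_1 = 26.
G_1 = 26. HB_3(26) = 2·3^2 + 2·3 + 2. Bump = 42. G_2 = 41.

ω^2·2 + ω·2 + 1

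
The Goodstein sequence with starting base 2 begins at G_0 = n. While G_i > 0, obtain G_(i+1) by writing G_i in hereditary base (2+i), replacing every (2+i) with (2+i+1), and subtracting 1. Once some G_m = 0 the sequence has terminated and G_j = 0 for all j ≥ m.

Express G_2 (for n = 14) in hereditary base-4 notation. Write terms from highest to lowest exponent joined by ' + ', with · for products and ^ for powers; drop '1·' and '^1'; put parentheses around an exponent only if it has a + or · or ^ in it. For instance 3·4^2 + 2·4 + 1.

[0] 14 ≡ 2^(2 + 1) + 2^2 + 2 (base 2). Lift 3: 111. −1: 110.
[1] 110 ≡ 3^(3 + 1) + 3^3 + 2 (base 3). Lift 4: 1282. −1: 1281.

4^(4 + 1) + 4^4 + 1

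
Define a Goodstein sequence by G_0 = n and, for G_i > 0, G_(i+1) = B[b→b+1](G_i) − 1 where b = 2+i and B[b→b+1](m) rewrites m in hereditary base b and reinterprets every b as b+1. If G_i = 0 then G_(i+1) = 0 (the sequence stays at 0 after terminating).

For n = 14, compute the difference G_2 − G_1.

1171

[0] 14 ≡ 2^(2 + 1) + 2^2 + 2 (base 2). Lift 3: 111. −1: 110.
[1] 110 ≡ 3^(3 + 1) + 3^3 + 2 (base 3). Lift 4: 1282. −1: 1281.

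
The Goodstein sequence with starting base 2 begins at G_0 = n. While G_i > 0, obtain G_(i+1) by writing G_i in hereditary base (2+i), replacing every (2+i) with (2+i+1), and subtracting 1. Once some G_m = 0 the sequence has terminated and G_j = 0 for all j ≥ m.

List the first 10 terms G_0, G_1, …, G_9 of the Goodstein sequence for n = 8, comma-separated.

8, 80, 553, 6310, 93395, 1647195, 33554571, 774841151, 20000000211, 570623341475

[0] 8 ≡ 2^(2 + 1) (base 2). Lift 3: 81. −1: 80.
[1] 80 ≡ 2·3^3 + 2·3^2 + 2·3 + 2 (base 3). Lift 4: 554. −1: 553.
[2] 553 ≡ 2·4^4 + 2·4^2 + 2·4 + 1 (base 4). Lift 5: 6311. −1: 6310.
[3] 6310 ≡ 2·5^5 + 2·5^2 + 2·5 (base 5). Lift 6: 93396. −1: 93395.
[4] 93395 ≡ 2·6^6 + 2·6^2 + 6 + 5 (base 6). Lift 7: 1647196. −1: 1647195.
[5] 1647195 ≡ 2·7^7 + 2·7^2 + 7 + 4 (base 7). Lift 8: 33554572. −1: 33554571.
[6] 33554571 ≡ 2·8^8 + 2·8^2 + 8 + 3 (base 8). Lift 9: 774841152. −1: 774841151.
[7] 774841151 ≡ 2·9^9 + 2·9^2 + 9 + 2 (base 9). Lift 10: 20000000212. −1: 20000000211.
[8] 20000000211 ≡ 2·10^10 + 2·10^2 + 10 + 1 (base 10). Lift 11: 570623341476. −1: 570623341475.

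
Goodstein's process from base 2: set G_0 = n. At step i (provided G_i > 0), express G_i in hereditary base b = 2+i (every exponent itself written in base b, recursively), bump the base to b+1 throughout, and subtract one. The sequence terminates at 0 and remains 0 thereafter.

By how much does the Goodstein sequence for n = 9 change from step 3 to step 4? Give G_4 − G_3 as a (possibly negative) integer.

9 —HB2→ 2^(2 + 1) + 1 —bump→ 3^(3 + 1) + 1 = 82 —(−1)→ 81
81 —HB3→ 3^(3 + 1) —bump→ 4^(4 + 1) = 1024 —(−1)→ 1023
1023 —HB4→ 3·4^4 + 3·4^3 + 3·4^2 + 3·4 + 3 —bump→ 3·5^5 + 3·5^3 + 3·5^2 + 3·5 + 3 = 9843 —(−1)→ 9842
9842 —HB5→ 3·5^5 + 3·5^3 + 3·5^2 + 3·5 + 2 —bump→ 3·6^6 + 3·6^3 + 3·6^2 + 3·6 + 2 = 140744 —(−1)→ 140743

130901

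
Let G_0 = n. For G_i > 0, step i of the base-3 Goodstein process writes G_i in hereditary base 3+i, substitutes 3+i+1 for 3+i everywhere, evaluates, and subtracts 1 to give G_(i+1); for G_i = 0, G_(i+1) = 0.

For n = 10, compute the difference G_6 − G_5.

3

base 3: 10 = 3^2 + 1; at 4: 4^2 + 1 = 17; next = 16
base 4: 16 = 4^2; at 5: 5^2 = 25; next = 24
base 5: 24 = 4·5 + 4; at 6: 4·6 + 4 = 28; next = 27
base 6: 27 = 4·6 + 3; at 7: 4·7 + 3 = 31; next = 30
base 7: 30 = 4·7 + 2; at 8: 4·8 + 2 = 34; next = 33
base 8: 33 = 4·8 + 1; at 9: 4·9 + 1 = 37; next = 36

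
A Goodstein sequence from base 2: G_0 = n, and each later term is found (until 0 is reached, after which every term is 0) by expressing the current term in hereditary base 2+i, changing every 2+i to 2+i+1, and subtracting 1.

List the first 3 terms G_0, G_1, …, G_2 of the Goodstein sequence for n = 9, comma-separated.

[0] 9 ≡ 2^(2 + 1) + 1 (base 2). Lift 3: 82. −1: 81.
[1] 81 ≡ 3^(3 + 1) (base 3). Lift 4: 1024. −1: 1023.

9, 81, 1023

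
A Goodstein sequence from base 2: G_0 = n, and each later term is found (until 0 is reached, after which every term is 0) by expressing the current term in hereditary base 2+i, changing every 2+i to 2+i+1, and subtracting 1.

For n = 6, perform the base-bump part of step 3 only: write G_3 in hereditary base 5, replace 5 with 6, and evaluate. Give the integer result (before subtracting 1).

6 —HB2→ 2^2 + 2 —bump→ 3^3 + 3 = 30 —(−1)→ 29
29 —HB3→ 3^3 + 2 —bump→ 4^4 + 2 = 258 —(−1)→ 257
257 —HB4→ 4^4 + 1 —bump→ 5^5 + 1 = 3126 —(−1)→ 3125
3125 —HB5→ 5^5 —bump→ 6^6 = 46656 —(−1)→ 46655

46656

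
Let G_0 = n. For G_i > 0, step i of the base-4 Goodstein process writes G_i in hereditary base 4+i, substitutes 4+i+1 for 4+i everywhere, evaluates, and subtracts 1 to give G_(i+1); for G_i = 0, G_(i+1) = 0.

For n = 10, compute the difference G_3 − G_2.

1

G_0=10  [base 4] 2·4 + 2  →[4↦5]→  2·5 + 2 = 12  −1 ⇒ G_1=11
G_1=11  [base 5] 2·5 + 1  →[5↦6]→  2·6 + 1 = 13  −1 ⇒ G_2=12
G_2=12  [base 6] 2·6  →[6↦7]→  2·7 = 14  −1 ⇒ G_3=13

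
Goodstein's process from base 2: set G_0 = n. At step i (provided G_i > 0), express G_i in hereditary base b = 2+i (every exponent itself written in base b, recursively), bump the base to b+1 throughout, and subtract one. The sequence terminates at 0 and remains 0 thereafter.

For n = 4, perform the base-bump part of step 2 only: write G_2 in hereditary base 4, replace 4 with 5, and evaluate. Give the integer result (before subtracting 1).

61

G_0=4  [base 2] 2^2  →[2↦3]→  3^3 = 27  −1 ⇒ G_1=26
G_1=26  [base 3] 2·3^2 + 2·3 + 2  →[3↦4]→  2·4^2 + 2·4 + 2 = 42  −1 ⇒ G_2=41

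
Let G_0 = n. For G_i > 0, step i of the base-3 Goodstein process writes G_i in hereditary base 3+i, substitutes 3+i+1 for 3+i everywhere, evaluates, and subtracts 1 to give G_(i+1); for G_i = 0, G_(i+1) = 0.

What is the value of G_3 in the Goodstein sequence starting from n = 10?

27

(0) 10|_3 = 3^2 + 1 ↦ 4^2 + 1|_4 = 17 ⇒ 16
(1) 16|_4 = 4^2 ↦ 5^2|_5 = 25 ⇒ 24
(2) 24|_5 = 4·5 + 4 ↦ 4·6 + 4|_6 = 28 ⇒ 27
(3) 27|_6 = 4·6 + 3 ↦ 4·7 + 3|_7 = 31 ⇒ 30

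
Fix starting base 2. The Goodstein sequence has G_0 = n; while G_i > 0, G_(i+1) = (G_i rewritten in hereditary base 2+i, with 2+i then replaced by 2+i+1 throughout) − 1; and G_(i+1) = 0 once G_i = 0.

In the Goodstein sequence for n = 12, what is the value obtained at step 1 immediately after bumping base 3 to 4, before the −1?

G_0=12  [base 2] 2^(2 + 1) + 2^2  →[2↦3]→  3^(3 + 1) + 3^3 = 108  −1 ⇒ G_1=107
G_1=107  [base 3] 3^(3 + 1) + 2·3^2 + 2·3 + 2  →[3↦4]→  4^(4 + 1) + 2·4^2 + 2·4 + 2 = 1066  −1 ⇒ G_2=1065

1066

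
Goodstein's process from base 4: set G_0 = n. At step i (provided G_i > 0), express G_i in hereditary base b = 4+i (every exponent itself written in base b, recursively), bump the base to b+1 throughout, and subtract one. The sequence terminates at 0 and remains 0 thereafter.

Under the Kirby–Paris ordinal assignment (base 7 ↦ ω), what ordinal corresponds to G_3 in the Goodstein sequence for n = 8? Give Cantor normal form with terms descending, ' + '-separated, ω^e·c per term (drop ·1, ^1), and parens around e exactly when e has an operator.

ω + 2

G_0 = 8. HB_4(8) = 2·4. Bump = 10. G_1 = 9.
G_1 = 9. HB_5(9) = 5 + 4. Bump = 10. G_2 = 9.
G_2 = 9. HB_6(9) = 6 + 3. Bump = 10. G_3 = 9.
G_3 = 9. HB_7(9) = 7 + 2. Bump = 10. G_4 = 9.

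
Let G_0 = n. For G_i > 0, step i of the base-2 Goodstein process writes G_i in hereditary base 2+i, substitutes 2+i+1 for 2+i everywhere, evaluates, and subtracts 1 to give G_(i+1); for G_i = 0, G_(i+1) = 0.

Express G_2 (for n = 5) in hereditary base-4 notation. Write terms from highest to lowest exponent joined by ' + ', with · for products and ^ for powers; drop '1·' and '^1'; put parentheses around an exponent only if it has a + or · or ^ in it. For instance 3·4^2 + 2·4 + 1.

(0) 5|_2 = 2^2 + 1 ↦ 3^3 + 1|_3 = 28 ⇒ 27
(1) 27|_3 = 3^3 ↦ 4^4|_4 = 256 ⇒ 255
(2) 255|_4 = 3·4^3 + 3·4^2 + 3·4 + 3 ↦ 3·5^3 + 3·5^2 + 3·5 + 3|_5 = 468 ⇒ 467

3·4^3 + 3·4^2 + 3·4 + 3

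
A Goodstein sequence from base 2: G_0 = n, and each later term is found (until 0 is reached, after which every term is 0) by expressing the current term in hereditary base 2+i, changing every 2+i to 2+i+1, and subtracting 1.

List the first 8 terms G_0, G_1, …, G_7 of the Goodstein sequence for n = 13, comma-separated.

i=0: 13 = 2^(2 + 1) + 2^2 + 1 (b=2); 2→3: 3^(3 + 1) + 3^3 + 1 = 109; 109−1 = 108
i=1: 108 = 3^(3 + 1) + 3^3 (b=3); 3→4: 4^(4 + 1) + 4^4 = 1280; 1280−1 = 1279
i=2: 1279 = 4^(4 + 1) + 3·4^3 + 3·4^2 + 3·4 + 3 (b=4); 4→5: 5^(5 + 1) + 3·5^3 + 3·5^2 + 3·5 + 3 = 16093; 16093−1 = 16092
i=3: 16092 = 5^(5 + 1) + 3·5^3 + 3·5^2 + 3·5 + 2 (b=5); 5→6: 6^(6 + 1) + 3·6^3 + 3·6^2 + 3·6 + 2 = 280712; 280712−1 = 280711
i=4: 280711 = 6^(6 + 1) + 3·6^3 + 3·6^2 + 3·6 + 1 (b=6); 6→7: 7^(7 + 1) + 3·7^3 + 3·7^2 + 3·7 + 1 = 5765999; 5765999−1 = 5765998
i=5: 5765998 = 7^(7 + 1) + 3·7^3 + 3·7^2 + 3·7 (b=7); 7→8: 8^(8 + 1) + 3·8^3 + 3·8^2 + 3·8 = 134219480; 134219480−1 = 134219479
i=6: 134219479 = 8^(8 + 1) + 3·8^3 + 3·8^2 + 2·8 + 7 (b=8); 8→9: 9^(9 + 1) + 3·9^3 + 3·9^2 + 2·9 + 7 = 3486786856; 3486786856−1 = 3486786855

13, 108, 1279, 16092, 280711, 5765998, 134219479, 3486786855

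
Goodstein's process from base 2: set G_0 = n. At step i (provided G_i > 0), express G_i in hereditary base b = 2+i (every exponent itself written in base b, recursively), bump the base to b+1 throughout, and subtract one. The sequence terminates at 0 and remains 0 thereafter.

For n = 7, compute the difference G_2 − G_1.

step 0: 7 = 2^2 + 2 + 1; sub 3 for 2: 3^3 + 3 + 1; = 31; G_1 = 31−1 = 30
step 1: 30 = 3^3 + 3; sub 4 for 3: 4^4 + 4; = 260; G_2 = 260−1 = 259

229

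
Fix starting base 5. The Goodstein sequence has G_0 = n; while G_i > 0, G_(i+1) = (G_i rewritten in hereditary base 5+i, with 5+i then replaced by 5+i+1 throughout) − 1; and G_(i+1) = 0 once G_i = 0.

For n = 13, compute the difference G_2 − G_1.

[0] 13 ≡ 2·5 + 3 (base 5). Lift 6: 15. −1: 14.
[1] 14 ≡ 2·6 + 2 (base 6). Lift 7: 16. −1: 15.

1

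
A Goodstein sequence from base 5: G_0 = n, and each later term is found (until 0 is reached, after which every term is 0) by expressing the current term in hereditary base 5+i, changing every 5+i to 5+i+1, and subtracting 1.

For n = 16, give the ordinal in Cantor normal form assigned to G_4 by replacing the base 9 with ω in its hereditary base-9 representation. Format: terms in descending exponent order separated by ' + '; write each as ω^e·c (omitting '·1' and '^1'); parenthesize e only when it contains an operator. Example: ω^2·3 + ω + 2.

step 0: 16 = 3·5 + 1; sub 6 for 5: 3·6 + 1; = 19; G_1 = 19−1 = 18
step 1: 18 = 3·6; sub 7 for 6: 3·7; = 21; G_2 = 21−1 = 20
step 2: 20 = 2·7 + 6; sub 8 for 7: 2·8 + 6; = 22; G_3 = 22−1 = 21
step 3: 21 = 2·8 + 5; sub 9 for 8: 2·9 + 5; = 23; G_4 = 23−1 = 22
step 4: 22 = 2·9 + 4; sub 10 for 9: 2·10 + 4; = 24; G_5 = 24−1 = 23

ω·2 + 4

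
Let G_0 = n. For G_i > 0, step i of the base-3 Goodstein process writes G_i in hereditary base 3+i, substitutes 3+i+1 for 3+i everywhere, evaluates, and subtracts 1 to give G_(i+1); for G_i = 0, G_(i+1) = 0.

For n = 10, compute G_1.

[0] 10 ≡ 3^2 + 1 (base 3). Lift 4: 17. −1: 16.
[1] 16 ≡ 4^2 (base 4). Lift 5: 25. −1: 24.

16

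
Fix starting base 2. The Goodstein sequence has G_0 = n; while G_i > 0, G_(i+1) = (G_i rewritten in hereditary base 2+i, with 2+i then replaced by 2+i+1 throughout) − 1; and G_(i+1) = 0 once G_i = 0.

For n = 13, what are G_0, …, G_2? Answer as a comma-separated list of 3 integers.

i=0: 13 = 2^(2 + 1) + 2^2 + 1 (b=2); 2→3: 3^(3 + 1) + 3^3 + 1 = 109; 109−1 = 108
i=1: 108 = 3^(3 + 1) + 3^3 (b=3); 3→4: 4^(4 + 1) + 4^4 = 1280; 1280−1 = 1279

13, 108, 1279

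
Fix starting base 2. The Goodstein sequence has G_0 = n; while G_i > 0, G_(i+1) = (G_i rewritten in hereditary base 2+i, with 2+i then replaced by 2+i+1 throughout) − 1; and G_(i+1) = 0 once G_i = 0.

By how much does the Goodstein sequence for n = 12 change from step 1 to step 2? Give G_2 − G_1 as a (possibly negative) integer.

step 0: 12 = 2^(2 + 1) + 2^2; sub 3 for 2: 3^(3 + 1) + 3^3; = 108; G_1 = 108−1 = 107
step 1: 107 = 3^(3 + 1) + 2·3^2 + 2·3 + 2; sub 4 for 3: 4^(4 + 1) + 2·4^2 + 2·4 + 2; = 1066; G_2 = 1066−1 = 1065

958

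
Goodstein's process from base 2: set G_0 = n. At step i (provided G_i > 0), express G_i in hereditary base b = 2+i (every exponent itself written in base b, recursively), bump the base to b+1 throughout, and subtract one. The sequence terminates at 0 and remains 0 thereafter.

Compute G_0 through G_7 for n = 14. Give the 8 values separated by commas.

G_0=14  [base 2] 2^(2 + 1) + 2^2 + 2  →[2↦3]→  3^(3 + 1) + 3^3 + 3 = 111  −1 ⇒ G_1=110
G_1=110  [base 3] 3^(3 + 1) + 3^3 + 2  →[3↦4]→  4^(4 + 1) + 4^4 + 2 = 1282  −1 ⇒ G_2=1281
G_2=1281  [base 4] 4^(4 + 1) + 4^4 + 1  →[4↦5]→  5^(5 + 1) + 5^5 + 1 = 18751  −1 ⇒ G_3=18750
G_3=18750  [base 5] 5^(5 + 1) + 5^5  →[5↦6]→  6^(6 + 1) + 6^6 = 326592  −1 ⇒ G_4=326591
G_4=326591  [base 6] 6^(6 + 1) + 5·6^5 + 5·6^4 + 5·6^3 + 5·6^2 + 5·6 + 5  →[6↦7]→  7^(7 + 1) + 5·7^5 + 5·7^4 + 5·7^3 + 5·7^2 + 5·7 + 5 = 5862841  −1 ⇒ G_5=5862840
G_5=5862840  [base 7] 7^(7 + 1) + 5·7^5 + 5·7^4 + 5·7^3 + 5·7^2 + 5·7 + 4  →[7↦8]→  8^(8 + 1) + 5·8^5 + 5·8^4 + 5·8^3 + 5·8^2 + 5·8 + 4 = 134404972  −1 ⇒ G_6=134404971
G_6=134404971  [base 8] 8^(8 + 1) + 5·8^5 + 5·8^4 + 5·8^3 + 5·8^2 + 5·8 + 3  →[8↦9]→  9^(9 + 1) + 5·9^5 + 5·9^4 + 5·9^3 + 5·9^2 + 5·9 + 3 = 3487116549  −1 ⇒ G_7=3487116548

14, 110, 1281, 18750, 326591, 5862840, 134404971, 3487116548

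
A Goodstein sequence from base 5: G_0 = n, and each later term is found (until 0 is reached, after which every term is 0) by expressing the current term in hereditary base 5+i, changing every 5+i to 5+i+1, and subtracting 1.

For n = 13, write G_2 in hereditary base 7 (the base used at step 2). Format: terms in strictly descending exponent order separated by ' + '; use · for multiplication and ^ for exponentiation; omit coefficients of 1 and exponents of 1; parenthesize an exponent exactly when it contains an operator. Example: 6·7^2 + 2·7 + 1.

13 —HB5→ 2·5 + 3 —bump→ 2·6 + 3 = 15 —(−1)→ 14
14 —HB6→ 2·6 + 2 —bump→ 2·7 + 2 = 16 —(−1)→ 15
15 —HB7→ 2·7 + 1 —bump→ 2·8 + 1 = 17 —(−1)→ 16

2·7 + 1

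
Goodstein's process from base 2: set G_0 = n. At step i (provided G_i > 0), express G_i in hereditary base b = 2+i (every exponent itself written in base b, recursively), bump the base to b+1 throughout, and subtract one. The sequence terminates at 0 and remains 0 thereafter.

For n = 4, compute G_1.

i=0: 4 = 2^2 (b=2); 2→3: 3^3 = 27; 27−1 = 26
i=1: 26 = 2·3^2 + 2·3 + 2 (b=3); 3→4: 2·4^2 + 2·4 + 2 = 42; 42−1 = 41

26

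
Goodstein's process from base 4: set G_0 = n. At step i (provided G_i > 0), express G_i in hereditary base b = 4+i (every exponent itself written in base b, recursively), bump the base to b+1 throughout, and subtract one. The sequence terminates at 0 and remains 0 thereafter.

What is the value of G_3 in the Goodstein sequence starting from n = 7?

7

(0) 7|_4 = 4 + 3 ↦ 5 + 3|_5 = 8 ⇒ 7
(1) 7|_5 = 5 + 2 ↦ 6 + 2|_6 = 8 ⇒ 7
(2) 7|_6 = 6 + 1 ↦ 7 + 1|_7 = 8 ⇒ 7
(3) 7|_7 = 7 ↦ 8|_8 = 8 ⇒ 7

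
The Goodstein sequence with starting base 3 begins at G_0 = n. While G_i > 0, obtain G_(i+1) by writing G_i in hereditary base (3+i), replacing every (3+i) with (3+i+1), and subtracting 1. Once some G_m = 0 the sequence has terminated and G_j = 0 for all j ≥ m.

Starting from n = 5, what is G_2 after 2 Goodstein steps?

step 0: 5 = 3 + 2; sub 4 for 3: 4 + 2; = 6; G_1 = 6−1 = 5
step 1: 5 = 4 + 1; sub 5 for 4: 5 + 1; = 6; G_2 = 6−1 = 5
step 2: 5 = 5; sub 6 for 5: 6; = 6; G_3 = 6−1 = 5

5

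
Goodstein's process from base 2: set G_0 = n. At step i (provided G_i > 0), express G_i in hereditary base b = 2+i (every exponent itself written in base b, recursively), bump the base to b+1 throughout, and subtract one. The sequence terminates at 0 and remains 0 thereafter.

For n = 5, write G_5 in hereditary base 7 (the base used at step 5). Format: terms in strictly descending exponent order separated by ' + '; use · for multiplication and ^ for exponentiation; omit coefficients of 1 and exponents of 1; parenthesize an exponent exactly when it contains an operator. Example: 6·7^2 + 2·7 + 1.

step 0: 5 = 2^2 + 1; sub 3 for 2: 3^3 + 1; = 28; G_1 = 28−1 = 27
step 1: 27 = 3^3; sub 4 for 3: 4^4; = 256; G_2 = 256−1 = 255
step 2: 255 = 3·4^3 + 3·4^2 + 3·4 + 3; sub 5 for 4: 3·5^3 + 3·5^2 + 3·5 + 3; = 468; G_3 = 468−1 = 467
step 3: 467 = 3·5^3 + 3·5^2 + 3·5 + 2; sub 6 for 5: 3·6^3 + 3·6^2 + 3·6 + 2; = 776; G_4 = 776−1 = 775
step 4: 775 = 3·6^3 + 3·6^2 + 3·6 + 1; sub 7 for 6: 3·7^3 + 3·7^2 + 3·7 + 1; = 1198; G_5 = 1198−1 = 1197

3·7^3 + 3·7^2 + 3·7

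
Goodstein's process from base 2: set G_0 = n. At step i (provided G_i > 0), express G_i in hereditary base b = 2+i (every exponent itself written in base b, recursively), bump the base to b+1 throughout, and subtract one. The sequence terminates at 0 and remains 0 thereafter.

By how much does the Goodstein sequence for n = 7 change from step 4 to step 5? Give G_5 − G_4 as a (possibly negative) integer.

776886

7 —HB2→ 2^2 + 2 + 1 —bump→ 3^3 + 3 + 1 = 31 —(−1)→ 30
30 —HB3→ 3^3 + 3 —bump→ 4^4 + 4 = 260 —(−1)→ 259
259 —HB4→ 4^4 + 3 —bump→ 5^5 + 3 = 3128 —(−1)→ 3127
3127 —HB5→ 5^5 + 2 —bump→ 6^6 + 2 = 46658 —(−1)→ 46657
46657 —HB6→ 6^6 + 1 —bump→ 7^7 + 1 = 823544 —(−1)→ 823543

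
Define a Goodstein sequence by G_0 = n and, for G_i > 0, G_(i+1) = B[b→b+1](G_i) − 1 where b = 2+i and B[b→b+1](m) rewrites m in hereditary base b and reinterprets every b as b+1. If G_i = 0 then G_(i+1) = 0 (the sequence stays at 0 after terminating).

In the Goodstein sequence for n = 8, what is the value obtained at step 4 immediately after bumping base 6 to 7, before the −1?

1647196

[0] 8 ≡ 2^(2 + 1) (base 2). Lift 3: 81. −1: 80.
[1] 80 ≡ 2·3^3 + 2·3^2 + 2·3 + 2 (base 3). Lift 4: 554. −1: 553.
[2] 553 ≡ 2·4^4 + 2·4^2 + 2·4 + 1 (base 4). Lift 5: 6311. −1: 6310.
[3] 6310 ≡ 2·5^5 + 2·5^2 + 2·5 (base 5). Lift 6: 93396. −1: 93395.
[4] 93395 ≡ 2·6^6 + 2·6^2 + 6 + 5 (base 6). Lift 7: 1647196. −1: 1647195.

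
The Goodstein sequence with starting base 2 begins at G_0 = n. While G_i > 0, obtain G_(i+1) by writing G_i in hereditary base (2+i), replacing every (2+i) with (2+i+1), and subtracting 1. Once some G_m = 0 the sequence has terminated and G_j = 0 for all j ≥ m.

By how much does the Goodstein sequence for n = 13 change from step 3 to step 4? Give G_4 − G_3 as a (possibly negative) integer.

264619

(0) 13|_2 = 2^(2 + 1) + 2^2 + 1 ↦ 3^(3 + 1) + 3^3 + 1|_3 = 109 ⇒ 108
(1) 108|_3 = 3^(3 + 1) + 3^3 ↦ 4^(4 + 1) + 4^4|_4 = 1280 ⇒ 1279
(2) 1279|_4 = 4^(4 + 1) + 3·4^3 + 3·4^2 + 3·4 + 3 ↦ 5^(5 + 1) + 3·5^3 + 3·5^2 + 3·5 + 3|_5 = 16093 ⇒ 16092
(3) 16092|_5 = 5^(5 + 1) + 3·5^3 + 3·5^2 + 3·5 + 2 ↦ 6^(6 + 1) + 3·6^3 + 3·6^2 + 3·6 + 2|_6 = 280712 ⇒ 280711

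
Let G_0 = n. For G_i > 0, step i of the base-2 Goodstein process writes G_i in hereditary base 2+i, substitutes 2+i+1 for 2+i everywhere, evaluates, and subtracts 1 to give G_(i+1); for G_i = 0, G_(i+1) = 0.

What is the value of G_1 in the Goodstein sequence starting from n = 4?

G_0 = 4. HB_2(4) = 2^2. Bump = 27. G_1 = 26.
G_1 = 26. HB_3(26) = 2·3^2 + 2·3 + 2. Bump = 42. G_2 = 41.

26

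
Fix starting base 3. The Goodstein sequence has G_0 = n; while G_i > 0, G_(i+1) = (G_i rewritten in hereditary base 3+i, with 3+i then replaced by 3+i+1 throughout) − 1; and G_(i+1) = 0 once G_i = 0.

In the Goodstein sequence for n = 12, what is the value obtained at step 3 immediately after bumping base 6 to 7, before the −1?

50

(0) 12|_3 = 3^2 + 3 ↦ 4^2 + 4|_4 = 20 ⇒ 19
(1) 19|_4 = 4^2 + 3 ↦ 5^2 + 3|_5 = 28 ⇒ 27
(2) 27|_5 = 5^2 + 2 ↦ 6^2 + 2|_6 = 38 ⇒ 37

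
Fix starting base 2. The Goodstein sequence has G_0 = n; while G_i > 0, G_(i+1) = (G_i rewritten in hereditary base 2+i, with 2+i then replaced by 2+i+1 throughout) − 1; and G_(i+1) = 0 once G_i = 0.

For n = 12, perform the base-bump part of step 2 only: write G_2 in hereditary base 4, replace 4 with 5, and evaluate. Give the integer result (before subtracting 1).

12 —HB2→ 2^(2 + 1) + 2^2 —bump→ 3^(3 + 1) + 3^3 = 108 —(−1)→ 107
107 —HB3→ 3^(3 + 1) + 2·3^2 + 2·3 + 2 —bump→ 4^(4 + 1) + 2·4^2 + 2·4 + 2 = 1066 —(−1)→ 1065

15686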